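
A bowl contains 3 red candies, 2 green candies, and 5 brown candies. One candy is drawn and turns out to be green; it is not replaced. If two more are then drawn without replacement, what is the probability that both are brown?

With the first candy removed, 5 brown remain out of 9.
P = 5/9 × 4/8 = 20/72 = 5/18.

5/18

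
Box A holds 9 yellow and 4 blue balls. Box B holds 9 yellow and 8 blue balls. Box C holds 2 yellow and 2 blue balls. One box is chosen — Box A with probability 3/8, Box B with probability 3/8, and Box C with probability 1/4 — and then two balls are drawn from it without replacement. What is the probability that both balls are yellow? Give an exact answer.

3331/10608

From Box A: P(both yellow) = (9/13)(8/12) = 6/13.
From Box B: P(both yellow) = (9/17)(8/16) = 9/34.
From Box C: P(both yellow) = (2/4)(1/3) = 1/6.
Total probability = (3/8)(6/13) + (3/8)(9/34) + (1/4)(1/6) = 3331/10608.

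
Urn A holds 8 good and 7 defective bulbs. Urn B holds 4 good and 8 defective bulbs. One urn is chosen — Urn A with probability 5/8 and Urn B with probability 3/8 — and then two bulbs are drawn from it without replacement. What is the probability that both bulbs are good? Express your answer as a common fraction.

From Urn A: P(both good) = (8/15)(7/14) = 4/15.
From Urn B: P(both good) = (4/12)(3/11) = 1/11.
Total probability = (5/8)(4/15) + (3/8)(1/11) = 53/264.

53/264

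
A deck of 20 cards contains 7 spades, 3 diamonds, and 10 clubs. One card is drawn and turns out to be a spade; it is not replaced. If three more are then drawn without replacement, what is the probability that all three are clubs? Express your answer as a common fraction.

With the first card removed, 10 clubs remain out of 19.
P = 10/19 × 9/18 × 8/17 = 720/5814 = 40/323.

40/323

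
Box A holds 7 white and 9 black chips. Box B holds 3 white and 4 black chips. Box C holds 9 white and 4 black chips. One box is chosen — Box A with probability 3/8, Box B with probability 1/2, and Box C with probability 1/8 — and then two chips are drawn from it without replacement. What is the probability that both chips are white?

5671/29120

From Box A: P(both white) = (7/16)(6/15) = 7/40.
From Box B: P(both white) = (3/7)(2/6) = 1/7.
From Box C: P(both white) = (9/13)(8/12) = 6/13.
Total probability = (3/8)(7/40) + (1/2)(1/7) + (1/8)(6/13) = 5671/29120.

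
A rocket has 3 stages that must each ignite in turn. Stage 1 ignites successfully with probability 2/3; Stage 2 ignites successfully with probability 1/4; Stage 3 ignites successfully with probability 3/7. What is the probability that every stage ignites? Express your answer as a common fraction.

1/14

Each stage is reached only if all earlier stages succeed, so
P = 2/3 × 1/4 × 3/7 = 6/84 = 1/14.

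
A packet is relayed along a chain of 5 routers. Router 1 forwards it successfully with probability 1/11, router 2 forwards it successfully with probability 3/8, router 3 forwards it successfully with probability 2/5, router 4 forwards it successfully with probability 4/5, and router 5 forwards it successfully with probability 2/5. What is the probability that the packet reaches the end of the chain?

6/1375

The events are sequential, so multiply the conditional probabilities:
P = 1/11 × 3/8 × 2/5 × 4/5 × 2/5 = 48/11000 = 6/1375.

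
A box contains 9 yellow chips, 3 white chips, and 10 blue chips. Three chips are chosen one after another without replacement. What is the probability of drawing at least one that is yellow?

57/70

P(no yellow) = 13/22 × 12/21 × 11/20 = 1716/9240 = 13/70.
P(at least one) = 1 − 13/70 = 57/70.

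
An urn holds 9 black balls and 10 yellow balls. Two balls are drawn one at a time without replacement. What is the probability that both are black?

P(all black) = 9/19 × 8/18 = 72/342 = 4/19.

4/19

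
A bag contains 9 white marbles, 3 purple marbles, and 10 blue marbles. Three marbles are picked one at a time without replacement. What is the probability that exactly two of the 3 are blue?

One ordering (blue drawn first) has probability 10/22 × 9/21 × 12/20 = 1080/9240 = 9/77.
There are C(3,2) = 3 such orderings, each equally likely, so P = 3 × 9/77 = 27/77.

27/77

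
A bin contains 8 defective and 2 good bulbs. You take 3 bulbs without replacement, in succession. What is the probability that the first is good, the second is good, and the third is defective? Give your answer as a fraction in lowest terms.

Multiply the probability of each draw given the previous ones:
P = 2/10 × 1/9 × 8/8 = 16/720 = 1/45.

1/45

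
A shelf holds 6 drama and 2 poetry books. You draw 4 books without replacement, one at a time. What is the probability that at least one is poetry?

11/14

P(no poetry) = 6/8 × 5/7 × 4/6 × 3/5 = 360/1680 = 3/14.
P(at least one) = 1 − 3/14 = 11/14.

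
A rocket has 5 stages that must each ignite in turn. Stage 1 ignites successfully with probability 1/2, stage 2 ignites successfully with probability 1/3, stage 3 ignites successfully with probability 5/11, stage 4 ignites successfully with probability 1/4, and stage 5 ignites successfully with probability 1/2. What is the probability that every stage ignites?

5/528

Each stage is reached only if all earlier stages succeed, so
P = 1/2 × 1/3 × 5/11 × 1/4 × 1/2 = 5/528.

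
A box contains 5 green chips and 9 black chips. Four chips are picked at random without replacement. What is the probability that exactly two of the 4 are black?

360/1001

One ordering (black drawn first) has probability 9/14 × 8/13 × 5/12 × 4/11 = 1440/24024 = 60/1001.
There are C(4,2) = 6 such orderings, each equally likely, so P = 6 × 60/1001 = 360/1001.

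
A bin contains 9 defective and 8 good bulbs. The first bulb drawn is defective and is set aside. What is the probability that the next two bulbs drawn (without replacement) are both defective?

7/30

With the first bulb removed, 8 defective remain out of 16.
P = 8/16 × 7/15 = 56/240 = 7/30.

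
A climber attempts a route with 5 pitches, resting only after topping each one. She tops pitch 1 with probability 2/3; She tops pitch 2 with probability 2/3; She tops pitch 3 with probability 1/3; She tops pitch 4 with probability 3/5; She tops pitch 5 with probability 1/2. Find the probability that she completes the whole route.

2/45

Each stage is reached only if all earlier stages succeed, so
P = 2/3 × 2/3 × 1/3 × 3/5 × 1/2 = 12/270 = 2/45.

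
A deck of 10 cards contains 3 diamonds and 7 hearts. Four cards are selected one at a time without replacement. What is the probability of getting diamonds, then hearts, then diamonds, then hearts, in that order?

Chain rule:
P = 3/10 × 7/9 × 2/8 × 6/7 = 252/5040 = 1/20.

1/20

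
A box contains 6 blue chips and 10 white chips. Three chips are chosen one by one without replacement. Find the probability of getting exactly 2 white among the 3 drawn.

One ordering (white drawn first) has probability 10/16 × 9/15 × 6/14 = 540/3360 = 9/56.
There are C(3,2) = 3 such orderings, each equally likely, so P = 3 × 9/56 = 27/56.

27/56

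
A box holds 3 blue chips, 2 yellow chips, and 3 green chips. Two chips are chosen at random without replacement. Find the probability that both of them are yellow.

1/28

P(all yellow) = 2/8 × 1/7 = 2/56 = 1/28.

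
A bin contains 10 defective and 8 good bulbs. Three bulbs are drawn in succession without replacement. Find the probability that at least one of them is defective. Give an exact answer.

P(no defective) = 8/18 × 7/17 × 6/16 = 336/4896 = 7/102.
P(at least one) = 1 − 7/102 = 95/102.

95/102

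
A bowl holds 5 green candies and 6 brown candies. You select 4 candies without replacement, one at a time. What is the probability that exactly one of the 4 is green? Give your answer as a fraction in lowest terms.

10/33

One ordering (green drawn first) has probability 5/11 × 6/10 × 5/9 × 4/8 = 600/7920 = 5/66.
There are C(4,1) = 4 such orderings, each equally likely, so P = 4 × 5/66 = 10/33.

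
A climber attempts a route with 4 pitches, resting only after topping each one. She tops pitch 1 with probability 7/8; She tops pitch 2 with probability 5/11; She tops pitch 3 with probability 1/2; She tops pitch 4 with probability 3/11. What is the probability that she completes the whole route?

105/1936

Each stage is reached only if all earlier stages succeed, so
P = 7/8 × 5/11 × 1/2 × 3/11 = 105/1936.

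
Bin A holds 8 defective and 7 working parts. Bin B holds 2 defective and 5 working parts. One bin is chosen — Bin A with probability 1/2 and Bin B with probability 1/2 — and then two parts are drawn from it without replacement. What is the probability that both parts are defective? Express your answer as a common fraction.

From Bin A: P(both defective) = (8/15)(7/14) = 4/15.
From Bin B: P(both defective) = (2/7)(1/6) = 1/21.
Total probability = (1/2)(4/15) + (1/2)(1/21) = 11/70.

11/70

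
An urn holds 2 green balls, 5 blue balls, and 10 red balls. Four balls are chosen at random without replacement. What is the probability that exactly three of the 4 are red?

6/17

One ordering (red drawn first) has probability 10/17 × 9/16 × 8/15 × 7/14 = 5040/57120 = 3/34.
There are C(4,3) = 4 such orderings, each equally likely, so P = 4 × 3/34 = 6/17.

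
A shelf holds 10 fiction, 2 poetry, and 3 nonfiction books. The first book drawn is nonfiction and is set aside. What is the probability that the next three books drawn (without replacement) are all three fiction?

After the first draw, 10 of the remaining 14 books are fiction.
P = 10/14 × 9/13 × 8/12 = 720/2184 = 30/91.

30/91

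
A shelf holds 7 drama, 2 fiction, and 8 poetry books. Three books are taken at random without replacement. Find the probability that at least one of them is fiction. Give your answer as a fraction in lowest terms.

P(no fiction) = 15/17 × 14/16 × 13/15 = 2730/4080 = 91/136.
P(at least one) = 1 − 91/136 = 45/136.

45/136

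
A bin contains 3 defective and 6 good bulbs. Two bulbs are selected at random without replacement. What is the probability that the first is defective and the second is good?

1/4

Each draw changes the counts, so multiply the conditional probabilities along the sequence:
P = 3/9 × 6/8 = 18/72 = 1/4.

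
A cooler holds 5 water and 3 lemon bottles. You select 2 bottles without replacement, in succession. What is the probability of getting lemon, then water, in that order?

Multiply the probability of each draw given the previous ones:
P = 3/8 × 5/7 = 15/56.

15/56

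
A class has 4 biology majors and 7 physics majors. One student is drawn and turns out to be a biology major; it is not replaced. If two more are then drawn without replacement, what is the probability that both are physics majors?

7/15

With the first student removed, 7 physics majors remain out of 10.
P = 7/10 × 6/9 = 42/90 = 7/15.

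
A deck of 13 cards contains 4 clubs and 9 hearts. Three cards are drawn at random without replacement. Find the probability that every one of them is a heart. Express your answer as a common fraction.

P(all hearts) = 9/13 × 8/12 × 7/11 = 504/1716 = 42/143.

42/143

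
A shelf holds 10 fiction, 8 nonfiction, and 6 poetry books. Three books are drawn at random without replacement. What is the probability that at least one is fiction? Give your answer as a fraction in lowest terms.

415/506

P(no fiction) = 14/24 × 13/23 × 12/22 = 2184/12144 = 91/506.
P(at least one) = 1 − 91/506 = 415/506.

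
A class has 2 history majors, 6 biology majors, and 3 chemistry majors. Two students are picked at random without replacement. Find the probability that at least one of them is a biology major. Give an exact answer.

P(no biology majors) = 5/11 × 4/10 = 20/110 = 2/11.
P(at least one) = 1 − 2/11 = 9/11.

9/11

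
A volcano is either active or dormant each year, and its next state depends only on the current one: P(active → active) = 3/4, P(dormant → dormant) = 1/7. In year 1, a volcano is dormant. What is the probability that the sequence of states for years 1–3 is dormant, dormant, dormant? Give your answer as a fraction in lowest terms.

1/49

Year 1 is given. For each transition, use the conditional probability from the current state:
P(dormant | dormant) = 1/7; P(dormant | dormant) = 1/7.
P = 1/7 × 1/7 = 1/49.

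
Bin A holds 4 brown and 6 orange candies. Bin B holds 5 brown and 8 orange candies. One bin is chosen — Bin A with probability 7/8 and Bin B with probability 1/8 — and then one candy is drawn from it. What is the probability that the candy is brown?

From Bin A: P(brown) = 4/10.
From Bin B: P(brown) = 5/13.
Total probability = (7/8)(4/10) + (1/8)(5/13) = 207/520.

207/520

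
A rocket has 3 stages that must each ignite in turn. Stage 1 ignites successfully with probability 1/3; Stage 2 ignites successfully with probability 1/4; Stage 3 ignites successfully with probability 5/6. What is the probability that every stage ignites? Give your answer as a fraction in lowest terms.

Multiplying along the chain,
P = 1/3 × 1/4 × 5/6 = 5/72.

5/72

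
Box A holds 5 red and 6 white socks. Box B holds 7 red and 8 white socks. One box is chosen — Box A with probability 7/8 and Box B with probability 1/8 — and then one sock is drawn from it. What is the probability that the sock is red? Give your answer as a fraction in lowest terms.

301/660

From Box A: P(red) = 5/11.
From Box B: P(red) = 7/15.
Total probability = (7/8)(5/11) + (1/8)(7/15) = 301/660.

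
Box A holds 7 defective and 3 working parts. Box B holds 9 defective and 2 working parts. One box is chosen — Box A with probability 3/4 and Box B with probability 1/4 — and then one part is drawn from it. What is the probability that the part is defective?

From Box A: P(defective) = 7/10.
From Box B: P(defective) = 9/11.
Total probability = (3/4)(7/10) + (1/4)(9/11) = 321/440.

321/440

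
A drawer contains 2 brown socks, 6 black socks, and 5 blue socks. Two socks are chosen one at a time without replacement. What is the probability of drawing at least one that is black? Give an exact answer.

P(no black) = 7/13 × 6/12 = 42/156 = 7/26.
P(at least one) = 1 − 7/26 = 19/26.

19/26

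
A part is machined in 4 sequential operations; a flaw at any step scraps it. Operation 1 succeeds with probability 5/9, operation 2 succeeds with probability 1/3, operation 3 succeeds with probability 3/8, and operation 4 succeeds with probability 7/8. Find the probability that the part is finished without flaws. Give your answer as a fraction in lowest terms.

35/576

Multiplying along the chain,
P = 5/9 × 1/3 × 3/8 × 7/8 = 105/1728 = 35/576.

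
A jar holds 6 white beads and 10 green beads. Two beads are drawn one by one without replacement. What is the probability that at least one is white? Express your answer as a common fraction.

5/8

P(no white) = 10/16 × 9/15 = 90/240 = 3/8.
P(at least one) = 1 − 3/8 = 5/8.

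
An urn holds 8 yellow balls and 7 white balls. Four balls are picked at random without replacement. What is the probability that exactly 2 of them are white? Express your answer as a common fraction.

28/65

One ordering (white drawn first) has probability 7/15 × 6/14 × 8/13 × 7/12 = 2352/32760 = 14/195.
There are C(4,2) = 6 such orderings, each equally likely, so P = 6 × 14/195 = 28/65.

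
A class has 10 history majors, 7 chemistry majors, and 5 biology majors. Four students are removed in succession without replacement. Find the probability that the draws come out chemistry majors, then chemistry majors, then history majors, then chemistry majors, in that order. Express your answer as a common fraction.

5/418

Chain rule:
P = 7/22 × 6/21 × 10/20 × 5/19 = 2100/175560 = 5/418.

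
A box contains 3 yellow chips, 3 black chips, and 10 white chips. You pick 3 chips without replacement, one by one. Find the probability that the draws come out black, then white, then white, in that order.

Each draw changes the counts, so multiply the conditional probabilities along the sequence:
P = 3/16 × 10/15 × 9/14 = 270/3360 = 9/112.

9/112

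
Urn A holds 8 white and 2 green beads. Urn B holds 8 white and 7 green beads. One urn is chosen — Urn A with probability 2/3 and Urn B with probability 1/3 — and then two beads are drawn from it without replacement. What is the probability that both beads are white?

From Urn A: P(both white) = (8/10)(7/9) = 28/45.
From Urn B: P(both white) = (8/15)(7/14) = 4/15.
Total probability = (2/3)(28/45) + (1/3)(4/15) = 68/135.

68/135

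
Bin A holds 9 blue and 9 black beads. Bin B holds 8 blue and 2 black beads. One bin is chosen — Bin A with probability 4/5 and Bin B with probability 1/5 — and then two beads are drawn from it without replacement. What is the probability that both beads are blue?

From Bin A: P(both blue) = (9/18)(8/17) = 4/17.
From Bin B: P(both blue) = (8/10)(7/9) = 28/45.
Total probability = (4/5)(4/17) + (1/5)(28/45) = 1196/3825.

1196/3825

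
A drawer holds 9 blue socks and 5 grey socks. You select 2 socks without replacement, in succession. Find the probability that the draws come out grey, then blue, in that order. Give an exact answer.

Multiply the probability of each draw given the previous ones:
P = 5/14 × 9/13 = 45/182.

45/182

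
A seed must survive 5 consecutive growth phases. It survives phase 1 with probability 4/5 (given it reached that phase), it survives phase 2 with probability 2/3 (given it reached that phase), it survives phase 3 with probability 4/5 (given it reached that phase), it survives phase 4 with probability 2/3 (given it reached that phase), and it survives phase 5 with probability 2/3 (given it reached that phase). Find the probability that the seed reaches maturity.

128/675

The events are sequential, so multiply the conditional probabilities:
P = 4/5 × 2/3 × 4/5 × 2/3 × 2/3 = 128/675.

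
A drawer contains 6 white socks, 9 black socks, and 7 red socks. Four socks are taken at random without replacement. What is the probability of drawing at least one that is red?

P(no red) = 15/22 × 14/21 × 13/20 × 12/19 = 32760/175560 = 39/209.
P(at least one) = 1 − 39/209 = 170/209.

170/209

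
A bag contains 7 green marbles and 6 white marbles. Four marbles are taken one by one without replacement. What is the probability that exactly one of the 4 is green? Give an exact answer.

One ordering (green drawn first) has probability 7/13 × 6/12 × 5/11 × 4/10 = 840/17160 = 7/143.
There are C(4,1) = 4 such orderings, each equally likely, so P = 4 × 7/143 = 28/143.

28/143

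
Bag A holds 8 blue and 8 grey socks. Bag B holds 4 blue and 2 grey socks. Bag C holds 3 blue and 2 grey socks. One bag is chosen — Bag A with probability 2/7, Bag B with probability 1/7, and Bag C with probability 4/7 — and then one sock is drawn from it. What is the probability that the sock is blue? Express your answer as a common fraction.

From Bag A: P(blue) = 8/16.
From Bag B: P(blue) = 4/6.
From Bag C: P(blue) = 3/5.
Total probability = (2/7)(8/16) + (1/7)(4/6) + (4/7)(3/5) = 61/105.

61/105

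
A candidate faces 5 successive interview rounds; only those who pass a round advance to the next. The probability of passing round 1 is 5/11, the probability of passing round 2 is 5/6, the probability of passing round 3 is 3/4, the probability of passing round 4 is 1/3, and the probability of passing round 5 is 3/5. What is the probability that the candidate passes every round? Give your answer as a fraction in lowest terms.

Each stage is reached only if all earlier stages succeed, so
P = 5/11 × 5/6 × 3/4 × 1/3 × 3/5 = 225/3960 = 5/88.

5/88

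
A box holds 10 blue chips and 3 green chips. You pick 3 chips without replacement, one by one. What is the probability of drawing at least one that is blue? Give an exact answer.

P(no blue) = 3/13 × 2/12 × 1/11 = 6/1716 = 1/286.
P(at least one) = 1 − 1/286 = 285/286.

285/286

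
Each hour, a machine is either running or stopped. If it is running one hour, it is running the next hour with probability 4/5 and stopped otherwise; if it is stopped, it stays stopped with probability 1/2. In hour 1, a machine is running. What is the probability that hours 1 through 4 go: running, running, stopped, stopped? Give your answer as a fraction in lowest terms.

2/25

Hour 1 is given. For each transition, use the conditional probability from the current state:
P(running | running) = 4/5; P(stopped | running) = 1/5; P(stopped | stopped) = 1/2.
P = 4/5 × 1/5 × 1/2 = 4/50 = 2/25.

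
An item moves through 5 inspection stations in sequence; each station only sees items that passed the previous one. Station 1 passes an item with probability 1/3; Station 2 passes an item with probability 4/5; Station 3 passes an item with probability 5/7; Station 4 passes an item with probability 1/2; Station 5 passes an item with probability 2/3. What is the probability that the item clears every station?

Each stage is reached only if all earlier stages succeed, so
P = 1/3 × 4/5 × 5/7 × 1/2 × 2/3 = 40/630 = 4/63.

4/63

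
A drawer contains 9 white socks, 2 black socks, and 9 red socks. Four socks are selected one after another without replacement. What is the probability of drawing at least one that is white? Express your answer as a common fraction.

P(no white) = 11/20 × 10/19 × 9/18 × 8/17 = 7920/116280 = 22/323.
P(at least one) = 1 − 22/323 = 301/323.

301/323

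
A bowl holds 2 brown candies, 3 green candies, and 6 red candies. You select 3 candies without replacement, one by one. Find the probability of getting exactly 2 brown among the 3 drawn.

One ordering (brown drawn first) has probability 2/11 × 1/10 × 9/9 = 18/990 = 1/55.
There are C(3,2) = 3 such orderings, each equally likely, so P = 3 × 1/55 = 3/55.

3/55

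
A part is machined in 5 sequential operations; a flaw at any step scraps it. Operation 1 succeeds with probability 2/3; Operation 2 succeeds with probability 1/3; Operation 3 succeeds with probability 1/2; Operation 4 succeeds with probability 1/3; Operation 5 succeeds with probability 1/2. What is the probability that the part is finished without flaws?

1/54

Each stage is reached only if all earlier stages succeed, so
P = 2/3 × 1/3 × 1/2 × 1/3 × 1/2 = 2/108 = 1/54.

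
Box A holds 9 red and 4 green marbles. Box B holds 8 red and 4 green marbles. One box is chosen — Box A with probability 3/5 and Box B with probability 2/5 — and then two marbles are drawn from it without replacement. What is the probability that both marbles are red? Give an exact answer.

958/2145

From Box A: P(both red) = (9/13)(8/12) = 6/13.
From Box B: P(both red) = (8/12)(7/11) = 14/33.
Total probability = (3/5)(6/13) + (2/5)(14/33) = 958/2145.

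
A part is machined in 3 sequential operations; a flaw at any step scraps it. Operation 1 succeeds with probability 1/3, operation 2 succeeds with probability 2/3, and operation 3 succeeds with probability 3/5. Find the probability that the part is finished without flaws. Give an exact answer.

The events are sequential, so multiply the conditional probabilities:
P = 1/3 × 2/3 × 3/5 = 6/45 = 2/15.

2/15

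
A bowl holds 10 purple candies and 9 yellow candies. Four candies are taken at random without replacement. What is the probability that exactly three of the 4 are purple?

One ordering (purple drawn first) has probability 10/19 × 9/18 × 8/17 × 9/16 = 6480/93024 = 45/646.
There are C(4,3) = 4 such orderings, each equally likely, so P = 4 × 45/646 = 90/323.

90/323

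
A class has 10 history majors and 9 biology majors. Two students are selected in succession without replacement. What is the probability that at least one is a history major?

15/19

P(no history majors) = 9/19 × 8/18 = 72/342 = 4/19.
P(at least one) = 1 − 4/19 = 15/19.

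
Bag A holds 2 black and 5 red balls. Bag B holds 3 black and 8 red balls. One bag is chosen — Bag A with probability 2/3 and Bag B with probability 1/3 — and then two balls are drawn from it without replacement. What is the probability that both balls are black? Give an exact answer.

From Bag A: P(both black) = (2/7)(1/6) = 1/21.
From Bag B: P(both black) = (3/11)(2/10) = 3/55.
Total probability = (2/3)(1/21) + (1/3)(3/55) = 173/3465.

173/3465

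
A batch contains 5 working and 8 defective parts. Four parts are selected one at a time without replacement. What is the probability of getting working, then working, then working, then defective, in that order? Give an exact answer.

4/143

Chain rule:
P = 5/13 × 4/12 × 3/11 × 8/10 = 480/17160 = 4/143.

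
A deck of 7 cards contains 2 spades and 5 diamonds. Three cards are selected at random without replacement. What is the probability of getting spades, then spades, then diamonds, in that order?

Chain rule:
P = 2/7 × 1/6 × 5/5 = 10/210 = 1/21.

1/21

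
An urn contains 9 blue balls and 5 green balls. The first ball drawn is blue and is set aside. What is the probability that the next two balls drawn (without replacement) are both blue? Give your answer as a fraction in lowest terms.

14/39

After the first draw, 8 of the remaining 13 balls are blue.
P = 8/13 × 7/12 = 56/156 = 14/39.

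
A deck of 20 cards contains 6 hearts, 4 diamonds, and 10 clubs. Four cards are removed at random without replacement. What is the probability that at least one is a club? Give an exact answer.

P(no clubs) = 10/20 × 9/19 × 8/18 × 7/17 = 5040/116280 = 14/323.
P(at least one) = 1 − 14/323 = 309/323.

309/323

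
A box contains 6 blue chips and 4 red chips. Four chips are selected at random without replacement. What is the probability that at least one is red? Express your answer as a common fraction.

13/14

P(no red) = 6/10 × 5/9 × 4/8 × 3/7 = 360/5040 = 1/14.
P(at least one) = 1 − 1/14 = 13/14.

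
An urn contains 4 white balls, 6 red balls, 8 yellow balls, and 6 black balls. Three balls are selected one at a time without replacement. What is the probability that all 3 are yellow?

P = 8/24 × 7/23 × 6/22 = 336/12144 = 7/253.

7/253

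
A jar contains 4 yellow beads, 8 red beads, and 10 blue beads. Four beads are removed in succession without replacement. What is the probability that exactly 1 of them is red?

416/1045

One ordering (red drawn first) has probability 8/22 × 14/21 × 13/20 × 12/19 = 17472/175560 = 104/1045.
There are C(4,1) = 4 such orderings, each equally likely, so P = 4 × 104/1045 = 416/1045.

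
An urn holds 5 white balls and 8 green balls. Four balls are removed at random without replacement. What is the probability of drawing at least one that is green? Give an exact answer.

P(no green) = 5/13 × 4/12 × 3/11 × 2/10 = 120/17160 = 1/143.
P(at least one) = 1 − 1/143 = 142/143.

142/143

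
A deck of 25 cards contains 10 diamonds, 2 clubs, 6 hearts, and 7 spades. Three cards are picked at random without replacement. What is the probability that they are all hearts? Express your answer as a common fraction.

P(all hearts) = 6/25 × 5/24 × 4/23 = 120/13800 = 1/115.

1/115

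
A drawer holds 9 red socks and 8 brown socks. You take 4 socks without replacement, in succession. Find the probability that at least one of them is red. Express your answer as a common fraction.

P(no red) = 8/17 × 7/16 × 6/15 × 5/14 = 1680/57120 = 1/34.
P(at least one) = 1 − 1/34 = 33/34.

33/34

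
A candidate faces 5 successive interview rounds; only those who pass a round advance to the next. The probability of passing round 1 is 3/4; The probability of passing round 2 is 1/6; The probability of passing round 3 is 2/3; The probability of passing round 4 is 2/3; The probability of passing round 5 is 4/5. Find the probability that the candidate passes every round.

2/45

Each stage is reached only if all earlier stages succeed, so
P = 3/4 × 1/6 × 2/3 × 2/3 × 4/5 = 48/1080 = 2/45.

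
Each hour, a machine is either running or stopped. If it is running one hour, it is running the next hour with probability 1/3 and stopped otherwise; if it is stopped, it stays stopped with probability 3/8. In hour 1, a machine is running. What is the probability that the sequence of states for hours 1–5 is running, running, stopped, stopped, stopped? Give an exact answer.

Hour 1 is given. For each transition, use the conditional probability from the current state:
P(running | running) = 1/3; P(stopped | running) = 2/3; P(stopped | stopped) = 3/8; P(stopped | stopped) = 3/8.
P = 1/3 × 2/3 × 3/8 × 3/8 = 18/576 = 1/32.

1/32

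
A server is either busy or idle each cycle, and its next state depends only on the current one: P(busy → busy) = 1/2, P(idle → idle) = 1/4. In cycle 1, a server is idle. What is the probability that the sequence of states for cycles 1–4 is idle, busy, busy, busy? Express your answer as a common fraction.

Cycle 1 is given. For each transition, use the conditional probability from the current state:
P(busy | idle) = 3/4; P(busy | busy) = 1/2; P(busy | busy) = 1/2.
P = 3/4 × 1/2 × 1/2 = 3/16.

3/16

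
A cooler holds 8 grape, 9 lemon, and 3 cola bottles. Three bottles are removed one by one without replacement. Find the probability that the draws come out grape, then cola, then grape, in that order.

7/285

Multiply the probability of each draw given the previous ones:
P = 8/20 × 3/19 × 7/18 = 168/6840 = 7/285.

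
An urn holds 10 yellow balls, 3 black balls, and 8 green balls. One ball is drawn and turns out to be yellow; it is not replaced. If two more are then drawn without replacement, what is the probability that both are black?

After the first draw, 3 of the remaining 20 balls are black.
P = 3/20 × 2/19 = 6/380 = 3/190.

3/190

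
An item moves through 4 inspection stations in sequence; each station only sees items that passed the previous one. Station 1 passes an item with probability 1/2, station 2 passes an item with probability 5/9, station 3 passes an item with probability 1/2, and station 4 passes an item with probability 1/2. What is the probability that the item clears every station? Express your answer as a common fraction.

The events are sequential, so multiply the conditional probabilities:
P = 1/2 × 5/9 × 1/2 × 1/2 = 5/72.

5/72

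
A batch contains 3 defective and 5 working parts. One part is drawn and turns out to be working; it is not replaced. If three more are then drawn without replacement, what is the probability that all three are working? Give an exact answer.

After the first draw, 4 of the remaining 7 parts are working.
P = 4/7 × 3/6 × 2/5 = 24/210 = 4/35.

4/35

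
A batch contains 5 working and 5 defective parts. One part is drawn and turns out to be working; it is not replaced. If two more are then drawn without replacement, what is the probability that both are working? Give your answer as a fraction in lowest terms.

After the first draw, 4 of the remaining 9 parts are working.
P = 4/9 × 3/8 = 12/72 = 1/6.

1/6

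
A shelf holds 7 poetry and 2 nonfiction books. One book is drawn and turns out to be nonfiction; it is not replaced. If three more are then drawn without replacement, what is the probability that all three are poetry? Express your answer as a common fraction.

After the first draw, 7 of the remaining 8 books are poetry.
P = 7/8 × 6/7 × 5/6 = 210/336 = 5/8.

5/8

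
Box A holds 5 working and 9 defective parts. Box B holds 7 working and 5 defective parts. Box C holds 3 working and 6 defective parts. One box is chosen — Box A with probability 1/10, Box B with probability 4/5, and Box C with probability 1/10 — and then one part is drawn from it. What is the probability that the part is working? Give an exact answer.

From Box A: P(working) = 5/14.
From Box B: P(working) = 7/12.
From Box C: P(working) = 3/9.
Total probability = (1/10)(5/14) + (4/5)(7/12) + (1/10)(3/9) = 15/28.

15/28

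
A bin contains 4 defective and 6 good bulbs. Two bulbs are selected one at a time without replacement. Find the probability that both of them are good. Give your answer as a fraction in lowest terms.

1/3

P = 6/10 × 5/9 = 30/90 = 1/3.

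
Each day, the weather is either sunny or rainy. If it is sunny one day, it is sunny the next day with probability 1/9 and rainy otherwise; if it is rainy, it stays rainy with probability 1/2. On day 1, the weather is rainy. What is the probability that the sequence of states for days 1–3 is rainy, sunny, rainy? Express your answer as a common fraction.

4/9

Day 1 is given. For each transition, use the conditional probability from the current state:
P(sunny | rainy) = 1/2; P(rainy | sunny) = 8/9.
P = 1/2 × 8/9 = 8/18 = 4/9.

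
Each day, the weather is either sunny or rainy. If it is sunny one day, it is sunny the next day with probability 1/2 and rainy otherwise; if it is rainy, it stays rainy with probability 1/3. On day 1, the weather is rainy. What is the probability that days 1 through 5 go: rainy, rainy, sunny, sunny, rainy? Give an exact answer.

1/18

Day 1 is given. For each transition, use the conditional probability from the current state:
P(rainy | rainy) = 1/3; P(sunny | rainy) = 2/3; P(sunny | sunny) = 1/2; P(rainy | sunny) = 1/2.
P = 1/3 × 2/3 × 1/2 × 1/2 = 2/36 = 1/18.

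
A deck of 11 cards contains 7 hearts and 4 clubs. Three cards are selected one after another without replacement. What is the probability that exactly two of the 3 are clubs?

14/55

One ordering (clubs drawn first) has probability 4/11 × 3/10 × 7/9 = 84/990 = 14/165.
There are C(3,2) = 3 such orderings, each equally likely, so P = 3 × 14/165 = 14/55.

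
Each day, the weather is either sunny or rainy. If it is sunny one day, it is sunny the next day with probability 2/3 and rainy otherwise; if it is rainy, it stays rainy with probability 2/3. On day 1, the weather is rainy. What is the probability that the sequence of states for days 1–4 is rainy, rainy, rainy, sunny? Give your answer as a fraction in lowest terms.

Day 1 is given. For each transition, use the conditional probability from the current state:
P(rainy | rainy) = 2/3; P(rainy | rainy) = 2/3; P(sunny | rainy) = 1/3.
P = 2/3 × 2/3 × 1/3 = 4/27.

4/27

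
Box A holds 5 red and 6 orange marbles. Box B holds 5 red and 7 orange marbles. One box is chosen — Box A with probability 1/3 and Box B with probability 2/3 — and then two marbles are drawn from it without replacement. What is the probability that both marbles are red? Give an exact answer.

16/99

From Box A: P(both red) = (5/11)(4/10) = 2/11.
From Box B: P(both red) = (5/12)(4/11) = 5/33.
Total probability = (1/3)(2/11) + (2/3)(5/33) = 16/99.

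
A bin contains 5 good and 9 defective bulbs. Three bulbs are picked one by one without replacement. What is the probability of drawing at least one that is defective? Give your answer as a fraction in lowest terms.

177/182

P(no defective) = 5/14 × 4/13 × 3/12 = 60/2184 = 5/182.
P(at least one) = 1 − 5/182 = 177/182.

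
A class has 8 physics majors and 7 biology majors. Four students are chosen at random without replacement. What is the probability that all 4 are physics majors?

2/39

P(every draw is a physics major) = 8/15 × 7/14 × 6/13 × 5/12 = 1680/32760 = 2/39.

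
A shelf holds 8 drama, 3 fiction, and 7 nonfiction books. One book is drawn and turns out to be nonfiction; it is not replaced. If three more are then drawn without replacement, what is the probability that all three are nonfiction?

1/34

After the first draw, 6 of the remaining 17 books are nonfiction.
P = 6/17 × 5/16 × 4/15 = 120/4080 = 1/34.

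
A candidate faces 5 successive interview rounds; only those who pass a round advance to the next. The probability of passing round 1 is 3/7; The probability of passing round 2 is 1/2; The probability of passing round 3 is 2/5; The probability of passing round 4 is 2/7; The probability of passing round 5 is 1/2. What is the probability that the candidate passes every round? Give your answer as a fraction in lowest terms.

3/245

The events are sequential, so multiply the conditional probabilities:
P = 3/7 × 1/2 × 2/5 × 2/7 × 1/2 = 12/980 = 3/245.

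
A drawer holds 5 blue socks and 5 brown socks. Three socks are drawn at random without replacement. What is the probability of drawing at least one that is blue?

11/12

P(no blue) = 5/10 × 4/9 × 3/8 = 60/720 = 1/12.
P(at least one) = 1 − 1/12 = 11/12.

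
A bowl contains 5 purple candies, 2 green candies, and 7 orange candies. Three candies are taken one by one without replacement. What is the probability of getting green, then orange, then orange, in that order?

1/26

Each draw changes the counts, so multiply the conditional probabilities along the sequence:
P = 2/14 × 7/13 × 6/12 = 84/2184 = 1/26.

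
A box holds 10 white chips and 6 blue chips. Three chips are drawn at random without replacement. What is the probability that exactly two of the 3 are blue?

One ordering (blue drawn first) has probability 6/16 × 5/15 × 10/14 = 300/3360 = 5/56.
There are C(3,2) = 3 such orderings, each equally likely, so P = 3 × 5/56 = 15/56.

15/56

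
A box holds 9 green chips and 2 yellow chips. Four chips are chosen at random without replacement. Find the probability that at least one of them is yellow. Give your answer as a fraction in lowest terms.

34/55

P(no yellow) = 9/11 × 8/10 × 7/9 × 6/8 = 3024/7920 = 21/55.
P(at least one) = 1 − 21/55 = 34/55.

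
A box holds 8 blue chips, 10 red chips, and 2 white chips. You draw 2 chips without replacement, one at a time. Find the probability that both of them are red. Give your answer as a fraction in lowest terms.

P(every draw is red) = 10/20 × 9/19 = 90/380 = 9/38.

9/38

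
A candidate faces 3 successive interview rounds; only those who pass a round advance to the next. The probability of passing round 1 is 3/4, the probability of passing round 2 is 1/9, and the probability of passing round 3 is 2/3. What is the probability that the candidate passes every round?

1/18

The events are sequential, so multiply the conditional probabilities:
P = 3/4 × 1/9 × 2/3 = 6/108 = 1/18.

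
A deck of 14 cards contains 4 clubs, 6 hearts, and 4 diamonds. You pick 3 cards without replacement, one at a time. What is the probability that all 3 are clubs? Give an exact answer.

P = 4/14 × 3/13 × 2/12 = 24/2184 = 1/91.

1/91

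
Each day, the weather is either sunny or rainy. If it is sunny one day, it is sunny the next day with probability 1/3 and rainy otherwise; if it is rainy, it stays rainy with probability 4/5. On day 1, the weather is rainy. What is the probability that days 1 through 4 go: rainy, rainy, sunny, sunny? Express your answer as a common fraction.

Day 1 is given. For each transition, use the conditional probability from the current state:
P(rainy | rainy) = 4/5; P(sunny | rainy) = 1/5; P(sunny | sunny) = 1/3.
P = 4/5 × 1/5 × 1/3 = 4/75.

4/75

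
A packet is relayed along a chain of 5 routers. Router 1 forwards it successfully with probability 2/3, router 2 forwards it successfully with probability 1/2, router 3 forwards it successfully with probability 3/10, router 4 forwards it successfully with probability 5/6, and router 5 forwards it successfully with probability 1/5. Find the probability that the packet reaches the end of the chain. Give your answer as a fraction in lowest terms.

1/60

Each stage is reached only if all earlier stages succeed, so
P = 2/3 × 1/2 × 3/10 × 5/6 × 1/5 = 30/1800 = 1/60.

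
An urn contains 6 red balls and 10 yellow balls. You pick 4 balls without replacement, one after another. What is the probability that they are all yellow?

P(all yellow) = 10/16 × 9/15 × 8/14 × 7/13 = 5040/43680 = 3/26.

3/26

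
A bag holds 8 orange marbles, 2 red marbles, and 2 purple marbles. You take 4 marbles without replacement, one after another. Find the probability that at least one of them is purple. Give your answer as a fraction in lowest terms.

P(no purple) = 10/12 × 9/11 × 8/10 × 7/9 = 5040/11880 = 14/33.
P(at least one) = 1 − 14/33 = 19/33.

19/33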